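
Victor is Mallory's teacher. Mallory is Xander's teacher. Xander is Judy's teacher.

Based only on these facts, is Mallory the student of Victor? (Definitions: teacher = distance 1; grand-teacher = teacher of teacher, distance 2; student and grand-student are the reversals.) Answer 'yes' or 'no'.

Answer: yes

Derivation:
Reconstructing the teacher chain from the given facts:
  Victor -> Mallory -> Xander -> Judy
(each arrow means 'teacher of the next')
Positions in the chain (0 = top):
  position of Victor: 0
  position of Mallory: 1
  position of Xander: 2
  position of Judy: 3

Mallory is at position 1, Victor is at position 0; signed distance (j - i) = -1.
'student' requires j - i = -1. Actual distance is -1, so the relation HOLDS.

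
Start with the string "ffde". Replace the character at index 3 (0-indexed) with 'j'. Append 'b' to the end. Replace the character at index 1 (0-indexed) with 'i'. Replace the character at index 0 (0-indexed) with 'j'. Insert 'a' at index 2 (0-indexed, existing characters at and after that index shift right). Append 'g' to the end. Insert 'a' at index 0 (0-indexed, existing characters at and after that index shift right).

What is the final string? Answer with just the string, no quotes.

Applying each edit step by step:
Start: "ffde"
Op 1 (replace idx 3: 'e' -> 'j'): "ffde" -> "ffdj"
Op 2 (append 'b'): "ffdj" -> "ffdjb"
Op 3 (replace idx 1: 'f' -> 'i'): "ffdjb" -> "fidjb"
Op 4 (replace idx 0: 'f' -> 'j'): "fidjb" -> "jidjb"
Op 5 (insert 'a' at idx 2): "jidjb" -> "jiadjb"
Op 6 (append 'g'): "jiadjb" -> "jiadjbg"
Op 7 (insert 'a' at idx 0): "jiadjbg" -> "ajiadjbg"

Answer: ajiadjbg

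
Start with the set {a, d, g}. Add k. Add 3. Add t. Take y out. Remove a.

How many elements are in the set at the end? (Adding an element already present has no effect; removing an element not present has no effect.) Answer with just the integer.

Answer: 5

Derivation:
Tracking the set through each operation:
Start: {a, d, g}
Event 1 (add k): added. Set: {a, d, g, k}
Event 2 (add 3): added. Set: {3, a, d, g, k}
Event 3 (add t): added. Set: {3, a, d, g, k, t}
Event 4 (remove y): not present, no change. Set: {3, a, d, g, k, t}
Event 5 (remove a): removed. Set: {3, d, g, k, t}

Final set: {3, d, g, k, t} (size 5)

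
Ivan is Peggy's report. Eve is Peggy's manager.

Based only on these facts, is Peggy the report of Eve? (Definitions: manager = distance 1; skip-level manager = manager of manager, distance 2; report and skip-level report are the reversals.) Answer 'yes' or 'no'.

Reconstructing the manager chain from the given facts:
  Eve -> Peggy -> Ivan
(each arrow means 'manager of the next')
Positions in the chain (0 = top):
  position of Eve: 0
  position of Peggy: 1
  position of Ivan: 2

Peggy is at position 1, Eve is at position 0; signed distance (j - i) = -1.
'report' requires j - i = -1. Actual distance is -1, so the relation HOLDS.

Answer: yes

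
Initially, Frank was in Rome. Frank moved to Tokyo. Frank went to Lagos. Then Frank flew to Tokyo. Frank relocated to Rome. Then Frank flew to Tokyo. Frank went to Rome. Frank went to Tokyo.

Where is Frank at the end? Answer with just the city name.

Answer: Tokyo

Derivation:
Tracking Frank's location:
Start: Frank is in Rome.
After move 1: Rome -> Tokyo. Frank is in Tokyo.
After move 2: Tokyo -> Lagos. Frank is in Lagos.
After move 3: Lagos -> Tokyo. Frank is in Tokyo.
After move 4: Tokyo -> Rome. Frank is in Rome.
After move 5: Rome -> Tokyo. Frank is in Tokyo.
After move 6: Tokyo -> Rome. Frank is in Rome.
After move 7: Rome -> Tokyo. Frank is in Tokyo.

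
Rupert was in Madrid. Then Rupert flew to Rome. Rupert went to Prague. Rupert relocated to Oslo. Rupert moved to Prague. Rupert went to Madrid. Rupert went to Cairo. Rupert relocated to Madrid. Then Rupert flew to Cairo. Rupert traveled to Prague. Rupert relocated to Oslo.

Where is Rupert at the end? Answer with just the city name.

Tracking Rupert's location:
Start: Rupert is in Madrid.
After move 1: Madrid -> Rome. Rupert is in Rome.
After move 2: Rome -> Prague. Rupert is in Prague.
After move 3: Prague -> Oslo. Rupert is in Oslo.
After move 4: Oslo -> Prague. Rupert is in Prague.
After move 5: Prague -> Madrid. Rupert is in Madrid.
After move 6: Madrid -> Cairo. Rupert is in Cairo.
After move 7: Cairo -> Madrid. Rupert is in Madrid.
After move 8: Madrid -> Cairo. Rupert is in Cairo.
After move 9: Cairo -> Prague. Rupert is in Prague.
After move 10: Prague -> Oslo. Rupert is in Oslo.

Answer: Oslo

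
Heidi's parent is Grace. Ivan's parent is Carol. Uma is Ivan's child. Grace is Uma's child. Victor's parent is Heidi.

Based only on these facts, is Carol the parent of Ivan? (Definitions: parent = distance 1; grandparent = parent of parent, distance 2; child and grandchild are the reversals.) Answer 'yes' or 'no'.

Answer: yes

Derivation:
Reconstructing the parent chain from the given facts:
  Carol -> Ivan -> Uma -> Grace -> Heidi -> Victor
(each arrow means 'parent of the next')
Positions in the chain (0 = top):
  position of Carol: 0
  position of Ivan: 1
  position of Uma: 2
  position of Grace: 3
  position of Heidi: 4
  position of Victor: 5

Carol is at position 0, Ivan is at position 1; signed distance (j - i) = 1.
'parent' requires j - i = 1. Actual distance is 1, so the relation HOLDS.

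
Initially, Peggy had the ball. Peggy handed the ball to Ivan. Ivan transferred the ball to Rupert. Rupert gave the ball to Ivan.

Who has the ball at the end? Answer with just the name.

Answer: Ivan

Derivation:
Tracking the ball through each event:
Start: Peggy has the ball.
After event 1: Ivan has the ball.
After event 2: Rupert has the ball.
After event 3: Ivan has the ball.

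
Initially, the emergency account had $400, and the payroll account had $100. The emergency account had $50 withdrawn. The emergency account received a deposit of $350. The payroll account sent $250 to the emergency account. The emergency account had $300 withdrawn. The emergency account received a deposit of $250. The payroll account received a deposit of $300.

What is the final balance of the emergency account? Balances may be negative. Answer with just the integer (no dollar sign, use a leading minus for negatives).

Tracking account balances step by step:
Start: emergency=400, payroll=100
Event 1 (withdraw 50 from emergency): emergency: 400 - 50 = 350. Balances: emergency=350, payroll=100
Event 2 (deposit 350 to emergency): emergency: 350 + 350 = 700. Balances: emergency=700, payroll=100
Event 3 (transfer 250 payroll -> emergency): payroll: 100 - 250 = -150, emergency: 700 + 250 = 950. Balances: emergency=950, payroll=-150
Event 4 (withdraw 300 from emergency): emergency: 950 - 300 = 650. Balances: emergency=650, payroll=-150
Event 5 (deposit 250 to emergency): emergency: 650 + 250 = 900. Balances: emergency=900, payroll=-150
Event 6 (deposit 300 to payroll): payroll: -150 + 300 = 150. Balances: emergency=900, payroll=150

Final balance of emergency: 900

Answer: 900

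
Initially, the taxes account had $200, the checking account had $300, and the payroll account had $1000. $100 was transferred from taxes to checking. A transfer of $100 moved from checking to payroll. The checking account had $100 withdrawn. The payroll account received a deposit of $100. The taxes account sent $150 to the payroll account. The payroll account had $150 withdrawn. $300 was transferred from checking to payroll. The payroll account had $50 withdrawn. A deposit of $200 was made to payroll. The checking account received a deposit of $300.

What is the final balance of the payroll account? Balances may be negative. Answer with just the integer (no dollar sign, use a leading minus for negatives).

Tracking account balances step by step:
Start: taxes=200, checking=300, payroll=1000
Event 1 (transfer 100 taxes -> checking): taxes: 200 - 100 = 100, checking: 300 + 100 = 400. Balances: taxes=100, checking=400, payroll=1000
Event 2 (transfer 100 checking -> payroll): checking: 400 - 100 = 300, payroll: 1000 + 100 = 1100. Balances: taxes=100, checking=300, payroll=1100
Event 3 (withdraw 100 from checking): checking: 300 - 100 = 200. Balances: taxes=100, checking=200, payroll=1100
Event 4 (deposit 100 to payroll): payroll: 1100 + 100 = 1200. Balances: taxes=100, checking=200, payroll=1200
Event 5 (transfer 150 taxes -> payroll): taxes: 100 - 150 = -50, payroll: 1200 + 150 = 1350. Balances: taxes=-50, checking=200, payroll=1350
Event 6 (withdraw 150 from payroll): payroll: 1350 - 150 = 1200. Balances: taxes=-50, checking=200, payroll=1200
Event 7 (transfer 300 checking -> payroll): checking: 200 - 300 = -100, payroll: 1200 + 300 = 1500. Balances: taxes=-50, checking=-100, payroll=1500
Event 8 (withdraw 50 from payroll): payroll: 1500 - 50 = 1450. Balances: taxes=-50, checking=-100, payroll=1450
Event 9 (deposit 200 to payroll): payroll: 1450 + 200 = 1650. Balances: taxes=-50, checking=-100, payroll=1650
Event 10 (deposit 300 to checking): checking: -100 + 300 = 200. Balances: taxes=-50, checking=200, payroll=1650

Final balance of payroll: 1650

Answer: 1650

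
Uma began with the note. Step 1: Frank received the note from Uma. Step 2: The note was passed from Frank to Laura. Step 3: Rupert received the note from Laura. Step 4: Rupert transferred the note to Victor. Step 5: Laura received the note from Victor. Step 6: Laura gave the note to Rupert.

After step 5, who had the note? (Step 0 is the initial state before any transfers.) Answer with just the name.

Answer: Laura

Derivation:
Tracking the note holder through step 5:
After step 0 (start): Uma
After step 1: Frank
After step 2: Laura
After step 3: Rupert
After step 4: Victor
After step 5: Laura

At step 5, the holder is Laura.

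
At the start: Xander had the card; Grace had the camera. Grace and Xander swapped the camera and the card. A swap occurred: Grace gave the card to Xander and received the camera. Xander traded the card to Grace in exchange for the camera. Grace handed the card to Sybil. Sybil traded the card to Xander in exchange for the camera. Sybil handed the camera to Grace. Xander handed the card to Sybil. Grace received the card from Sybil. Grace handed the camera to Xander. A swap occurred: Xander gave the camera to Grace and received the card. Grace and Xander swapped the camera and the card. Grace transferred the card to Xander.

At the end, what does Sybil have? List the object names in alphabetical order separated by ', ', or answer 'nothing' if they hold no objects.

Tracking all object holders:
Start: card:Xander, camera:Grace
Event 1 (swap camera<->card: now camera:Xander, card:Grace). State: card:Grace, camera:Xander
Event 2 (swap card<->camera: now card:Xander, camera:Grace). State: card:Xander, camera:Grace
Event 3 (swap card<->camera: now card:Grace, camera:Xander). State: card:Grace, camera:Xander
Event 4 (give card: Grace -> Sybil). State: card:Sybil, camera:Xander
Event 5 (swap card<->camera: now card:Xander, camera:Sybil). State: card:Xander, camera:Sybil
Event 6 (give camera: Sybil -> Grace). State: card:Xander, camera:Grace
Event 7 (give card: Xander -> Sybil). State: card:Sybil, camera:Grace
Event 8 (give card: Sybil -> Grace). State: card:Grace, camera:Grace
Event 9 (give camera: Grace -> Xander). State: card:Grace, camera:Xander
Event 10 (swap camera<->card: now camera:Grace, card:Xander). State: card:Xander, camera:Grace
Event 11 (swap camera<->card: now camera:Xander, card:Grace). State: card:Grace, camera:Xander
Event 12 (give card: Grace -> Xander). State: card:Xander, camera:Xander

Final state: card:Xander, camera:Xander
Sybil holds: (nothing).

Answer: nothing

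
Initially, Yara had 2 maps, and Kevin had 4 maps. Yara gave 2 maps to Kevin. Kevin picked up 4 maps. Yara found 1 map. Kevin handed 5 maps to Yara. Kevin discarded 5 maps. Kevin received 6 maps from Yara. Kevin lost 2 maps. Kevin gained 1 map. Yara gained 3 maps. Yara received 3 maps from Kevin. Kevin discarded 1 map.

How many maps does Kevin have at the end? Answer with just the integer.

Answer: 1

Derivation:
Tracking counts step by step:
Start: Yara=2, Kevin=4
Event 1 (Yara -> Kevin, 2): Yara: 2 -> 0, Kevin: 4 -> 6. State: Yara=0, Kevin=6
Event 2 (Kevin +4): Kevin: 6 -> 10. State: Yara=0, Kevin=10
Event 3 (Yara +1): Yara: 0 -> 1. State: Yara=1, Kevin=10
Event 4 (Kevin -> Yara, 5): Kevin: 10 -> 5, Yara: 1 -> 6. State: Yara=6, Kevin=5
Event 5 (Kevin -5): Kevin: 5 -> 0. State: Yara=6, Kevin=0
Event 6 (Yara -> Kevin, 6): Yara: 6 -> 0, Kevin: 0 -> 6. State: Yara=0, Kevin=6
Event 7 (Kevin -2): Kevin: 6 -> 4. State: Yara=0, Kevin=4
Event 8 (Kevin +1): Kevin: 4 -> 5. State: Yara=0, Kevin=5
Event 9 (Yara +3): Yara: 0 -> 3. State: Yara=3, Kevin=5
Event 10 (Kevin -> Yara, 3): Kevin: 5 -> 2, Yara: 3 -> 6. State: Yara=6, Kevin=2
Event 11 (Kevin -1): Kevin: 2 -> 1. State: Yara=6, Kevin=1

Kevin's final count: 1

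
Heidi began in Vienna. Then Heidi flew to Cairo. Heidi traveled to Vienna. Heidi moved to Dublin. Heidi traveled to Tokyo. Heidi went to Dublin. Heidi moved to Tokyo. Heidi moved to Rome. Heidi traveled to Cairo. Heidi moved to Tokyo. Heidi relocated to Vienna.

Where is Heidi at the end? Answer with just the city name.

Answer: Vienna

Derivation:
Tracking Heidi's location:
Start: Heidi is in Vienna.
After move 1: Vienna -> Cairo. Heidi is in Cairo.
After move 2: Cairo -> Vienna. Heidi is in Vienna.
After move 3: Vienna -> Dublin. Heidi is in Dublin.
After move 4: Dublin -> Tokyo. Heidi is in Tokyo.
After move 5: Tokyo -> Dublin. Heidi is in Dublin.
After move 6: Dublin -> Tokyo. Heidi is in Tokyo.
After move 7: Tokyo -> Rome. Heidi is in Rome.
After move 8: Rome -> Cairo. Heidi is in Cairo.
After move 9: Cairo -> Tokyo. Heidi is in Tokyo.
After move 10: Tokyo -> Vienna. Heidi is in Vienna.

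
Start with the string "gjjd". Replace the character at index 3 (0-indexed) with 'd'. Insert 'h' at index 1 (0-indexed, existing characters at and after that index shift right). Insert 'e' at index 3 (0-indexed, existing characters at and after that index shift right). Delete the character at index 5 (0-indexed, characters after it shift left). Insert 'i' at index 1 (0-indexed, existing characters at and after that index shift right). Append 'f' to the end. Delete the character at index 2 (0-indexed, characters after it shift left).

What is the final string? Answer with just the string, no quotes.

Applying each edit step by step:
Start: "gjjd"
Op 1 (replace idx 3: 'd' -> 'd'): "gjjd" -> "gjjd"
Op 2 (insert 'h' at idx 1): "gjjd" -> "ghjjd"
Op 3 (insert 'e' at idx 3): "ghjjd" -> "ghjejd"
Op 4 (delete idx 5 = 'd'): "ghjejd" -> "ghjej"
Op 5 (insert 'i' at idx 1): "ghjej" -> "gihjej"
Op 6 (append 'f'): "gihjej" -> "gihjejf"
Op 7 (delete idx 2 = 'h'): "gihjejf" -> "gijejf"

Answer: gijejf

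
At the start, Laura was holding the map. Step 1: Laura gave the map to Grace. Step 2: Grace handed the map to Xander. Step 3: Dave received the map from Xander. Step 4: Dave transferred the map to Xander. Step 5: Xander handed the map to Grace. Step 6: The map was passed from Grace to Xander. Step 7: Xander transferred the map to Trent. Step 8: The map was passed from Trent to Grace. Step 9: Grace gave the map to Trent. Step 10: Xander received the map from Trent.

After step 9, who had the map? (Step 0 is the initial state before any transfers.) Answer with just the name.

Tracking the map holder through step 9:
After step 0 (start): Laura
After step 1: Grace
After step 2: Xander
After step 3: Dave
After step 4: Xander
After step 5: Grace
After step 6: Xander
After step 7: Trent
After step 8: Grace
After step 9: Trent

At step 9, the holder is Trent.

Answer: Trent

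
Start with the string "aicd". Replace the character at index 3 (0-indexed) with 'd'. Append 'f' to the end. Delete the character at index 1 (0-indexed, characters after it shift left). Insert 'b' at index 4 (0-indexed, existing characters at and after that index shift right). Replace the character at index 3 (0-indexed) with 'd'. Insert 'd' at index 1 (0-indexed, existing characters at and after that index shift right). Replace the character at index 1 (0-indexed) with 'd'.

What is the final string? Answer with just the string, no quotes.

Answer: adcddb

Derivation:
Applying each edit step by step:
Start: "aicd"
Op 1 (replace idx 3: 'd' -> 'd'): "aicd" -> "aicd"
Op 2 (append 'f'): "aicd" -> "aicdf"
Op 3 (delete idx 1 = 'i'): "aicdf" -> "acdf"
Op 4 (insert 'b' at idx 4): "acdf" -> "acdfb"
Op 5 (replace idx 3: 'f' -> 'd'): "acdfb" -> "acddb"
Op 6 (insert 'd' at idx 1): "acddb" -> "adcddb"
Op 7 (replace idx 1: 'd' -> 'd'): "adcddb" -> "adcddb"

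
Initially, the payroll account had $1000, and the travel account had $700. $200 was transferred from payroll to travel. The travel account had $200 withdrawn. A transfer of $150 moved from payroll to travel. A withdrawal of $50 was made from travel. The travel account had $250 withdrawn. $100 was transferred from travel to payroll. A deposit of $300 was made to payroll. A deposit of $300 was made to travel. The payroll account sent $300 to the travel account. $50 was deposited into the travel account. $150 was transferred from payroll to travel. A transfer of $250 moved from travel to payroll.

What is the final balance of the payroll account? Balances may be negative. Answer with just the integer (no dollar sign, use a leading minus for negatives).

Answer: 850

Derivation:
Tracking account balances step by step:
Start: payroll=1000, travel=700
Event 1 (transfer 200 payroll -> travel): payroll: 1000 - 200 = 800, travel: 700 + 200 = 900. Balances: payroll=800, travel=900
Event 2 (withdraw 200 from travel): travel: 900 - 200 = 700. Balances: payroll=800, travel=700
Event 3 (transfer 150 payroll -> travel): payroll: 800 - 150 = 650, travel: 700 + 150 = 850. Balances: payroll=650, travel=850
Event 4 (withdraw 50 from travel): travel: 850 - 50 = 800. Balances: payroll=650, travel=800
Event 5 (withdraw 250 from travel): travel: 800 - 250 = 550. Balances: payroll=650, travel=550
Event 6 (transfer 100 travel -> payroll): travel: 550 - 100 = 450, payroll: 650 + 100 = 750. Balances: payroll=750, travel=450
Event 7 (deposit 300 to payroll): payroll: 750 + 300 = 1050. Balances: payroll=1050, travel=450
Event 8 (deposit 300 to travel): travel: 450 + 300 = 750. Balances: payroll=1050, travel=750
Event 9 (transfer 300 payroll -> travel): payroll: 1050 - 300 = 750, travel: 750 + 300 = 1050. Balances: payroll=750, travel=1050
Event 10 (deposit 50 to travel): travel: 1050 + 50 = 1100. Balances: payroll=750, travel=1100
Event 11 (transfer 150 payroll -> travel): payroll: 750 - 150 = 600, travel: 1100 + 150 = 1250. Balances: payroll=600, travel=1250
Event 12 (transfer 250 travel -> payroll): travel: 1250 - 250 = 1000, payroll: 600 + 250 = 850. Balances: payroll=850, travel=1000

Final balance of payroll: 850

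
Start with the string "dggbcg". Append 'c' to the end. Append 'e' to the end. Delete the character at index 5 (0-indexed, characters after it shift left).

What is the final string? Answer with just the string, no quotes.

Applying each edit step by step:
Start: "dggbcg"
Op 1 (append 'c'): "dggbcg" -> "dggbcgc"
Op 2 (append 'e'): "dggbcgc" -> "dggbcgce"
Op 3 (delete idx 5 = 'g'): "dggbcgce" -> "dggbcce"

Answer: dggbcce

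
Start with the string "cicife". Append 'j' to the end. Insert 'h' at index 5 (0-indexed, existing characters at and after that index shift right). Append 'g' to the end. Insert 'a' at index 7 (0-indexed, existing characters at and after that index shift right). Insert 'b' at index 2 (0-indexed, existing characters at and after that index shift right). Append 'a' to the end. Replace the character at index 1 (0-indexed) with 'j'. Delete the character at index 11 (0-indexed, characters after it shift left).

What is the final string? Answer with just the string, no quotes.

Applying each edit step by step:
Start: "cicife"
Op 1 (append 'j'): "cicife" -> "cicifej"
Op 2 (insert 'h' at idx 5): "cicifej" -> "cicifhej"
Op 3 (append 'g'): "cicifhej" -> "cicifhejg"
Op 4 (insert 'a' at idx 7): "cicifhejg" -> "cicifheajg"
Op 5 (insert 'b' at idx 2): "cicifheajg" -> "cibcifheajg"
Op 6 (append 'a'): "cibcifheajg" -> "cibcifheajga"
Op 7 (replace idx 1: 'i' -> 'j'): "cibcifheajga" -> "cjbcifheajga"
Op 8 (delete idx 11 = 'a'): "cjbcifheajga" -> "cjbcifheajg"

Answer: cjbcifheajg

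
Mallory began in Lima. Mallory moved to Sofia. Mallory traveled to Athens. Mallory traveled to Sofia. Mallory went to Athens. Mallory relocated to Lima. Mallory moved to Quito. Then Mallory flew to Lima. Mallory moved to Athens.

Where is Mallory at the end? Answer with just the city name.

Answer: Athens

Derivation:
Tracking Mallory's location:
Start: Mallory is in Lima.
After move 1: Lima -> Sofia. Mallory is in Sofia.
After move 2: Sofia -> Athens. Mallory is in Athens.
After move 3: Athens -> Sofia. Mallory is in Sofia.
After move 4: Sofia -> Athens. Mallory is in Athens.
After move 5: Athens -> Lima. Mallory is in Lima.
After move 6: Lima -> Quito. Mallory is in Quito.
After move 7: Quito -> Lima. Mallory is in Lima.
After move 8: Lima -> Athens. Mallory is in Athens.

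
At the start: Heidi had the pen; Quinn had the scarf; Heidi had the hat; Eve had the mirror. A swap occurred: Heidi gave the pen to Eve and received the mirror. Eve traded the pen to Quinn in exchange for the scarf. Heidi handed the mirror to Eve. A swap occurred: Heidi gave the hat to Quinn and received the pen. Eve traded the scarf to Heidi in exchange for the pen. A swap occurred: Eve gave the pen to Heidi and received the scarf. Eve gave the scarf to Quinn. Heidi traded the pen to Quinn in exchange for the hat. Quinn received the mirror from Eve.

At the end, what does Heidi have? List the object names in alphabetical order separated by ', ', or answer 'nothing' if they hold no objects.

Tracking all object holders:
Start: pen:Heidi, scarf:Quinn, hat:Heidi, mirror:Eve
Event 1 (swap pen<->mirror: now pen:Eve, mirror:Heidi). State: pen:Eve, scarf:Quinn, hat:Heidi, mirror:Heidi
Event 2 (swap pen<->scarf: now pen:Quinn, scarf:Eve). State: pen:Quinn, scarf:Eve, hat:Heidi, mirror:Heidi
Event 3 (give mirror: Heidi -> Eve). State: pen:Quinn, scarf:Eve, hat:Heidi, mirror:Eve
Event 4 (swap hat<->pen: now hat:Quinn, pen:Heidi). State: pen:Heidi, scarf:Eve, hat:Quinn, mirror:Eve
Event 5 (swap scarf<->pen: now scarf:Heidi, pen:Eve). State: pen:Eve, scarf:Heidi, hat:Quinn, mirror:Eve
Event 6 (swap pen<->scarf: now pen:Heidi, scarf:Eve). State: pen:Heidi, scarf:Eve, hat:Quinn, mirror:Eve
Event 7 (give scarf: Eve -> Quinn). State: pen:Heidi, scarf:Quinn, hat:Quinn, mirror:Eve
Event 8 (swap pen<->hat: now pen:Quinn, hat:Heidi). State: pen:Quinn, scarf:Quinn, hat:Heidi, mirror:Eve
Event 9 (give mirror: Eve -> Quinn). State: pen:Quinn, scarf:Quinn, hat:Heidi, mirror:Quinn

Final state: pen:Quinn, scarf:Quinn, hat:Heidi, mirror:Quinn
Heidi holds: hat.

Answer: hat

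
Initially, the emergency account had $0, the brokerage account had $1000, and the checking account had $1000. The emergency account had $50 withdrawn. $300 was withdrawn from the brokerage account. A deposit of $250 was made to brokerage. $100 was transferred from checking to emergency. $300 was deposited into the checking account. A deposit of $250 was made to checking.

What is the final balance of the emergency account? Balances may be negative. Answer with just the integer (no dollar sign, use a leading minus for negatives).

Tracking account balances step by step:
Start: emergency=0, brokerage=1000, checking=1000
Event 1 (withdraw 50 from emergency): emergency: 0 - 50 = -50. Balances: emergency=-50, brokerage=1000, checking=1000
Event 2 (withdraw 300 from brokerage): brokerage: 1000 - 300 = 700. Balances: emergency=-50, brokerage=700, checking=1000
Event 3 (deposit 250 to brokerage): brokerage: 700 + 250 = 950. Balances: emergency=-50, brokerage=950, checking=1000
Event 4 (transfer 100 checking -> emergency): checking: 1000 - 100 = 900, emergency: -50 + 100 = 50. Balances: emergency=50, brokerage=950, checking=900
Event 5 (deposit 300 to checking): checking: 900 + 300 = 1200. Balances: emergency=50, brokerage=950, checking=1200
Event 6 (deposit 250 to checking): checking: 1200 + 250 = 1450. Balances: emergency=50, brokerage=950, checking=1450

Final balance of emergency: 50

Answer: 50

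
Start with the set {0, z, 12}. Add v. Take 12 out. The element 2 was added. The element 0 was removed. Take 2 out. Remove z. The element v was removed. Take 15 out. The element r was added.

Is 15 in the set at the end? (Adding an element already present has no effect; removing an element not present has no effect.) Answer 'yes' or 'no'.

Tracking the set through each operation:
Start: {0, 12, z}
Event 1 (add v): added. Set: {0, 12, v, z}
Event 2 (remove 12): removed. Set: {0, v, z}
Event 3 (add 2): added. Set: {0, 2, v, z}
Event 4 (remove 0): removed. Set: {2, v, z}
Event 5 (remove 2): removed. Set: {v, z}
Event 6 (remove z): removed. Set: {v}
Event 7 (remove v): removed. Set: {}
Event 8 (remove 15): not present, no change. Set: {}
Event 9 (add r): added. Set: {r}

Final set: {r} (size 1)
15 is NOT in the final set.

Answer: no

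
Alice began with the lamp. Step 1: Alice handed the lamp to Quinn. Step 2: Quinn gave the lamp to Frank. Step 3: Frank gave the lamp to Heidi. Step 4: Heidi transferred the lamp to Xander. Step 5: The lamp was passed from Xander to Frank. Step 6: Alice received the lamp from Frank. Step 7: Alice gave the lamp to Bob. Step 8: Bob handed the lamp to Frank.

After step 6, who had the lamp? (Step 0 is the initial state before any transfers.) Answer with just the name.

Tracking the lamp holder through step 6:
After step 0 (start): Alice
After step 1: Quinn
After step 2: Frank
After step 3: Heidi
After step 4: Xander
After step 5: Frank
After step 6: Alice

At step 6, the holder is Alice.

Answer: Alice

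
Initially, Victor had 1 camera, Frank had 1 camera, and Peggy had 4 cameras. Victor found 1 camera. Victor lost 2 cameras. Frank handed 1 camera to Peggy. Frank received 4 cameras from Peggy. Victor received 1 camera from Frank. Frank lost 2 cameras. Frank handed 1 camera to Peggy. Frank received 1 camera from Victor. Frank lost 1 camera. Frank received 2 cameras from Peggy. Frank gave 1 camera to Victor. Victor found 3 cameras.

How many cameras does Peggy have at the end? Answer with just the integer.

Answer: 0

Derivation:
Tracking counts step by step:
Start: Victor=1, Frank=1, Peggy=4
Event 1 (Victor +1): Victor: 1 -> 2. State: Victor=2, Frank=1, Peggy=4
Event 2 (Victor -2): Victor: 2 -> 0. State: Victor=0, Frank=1, Peggy=4
Event 3 (Frank -> Peggy, 1): Frank: 1 -> 0, Peggy: 4 -> 5. State: Victor=0, Frank=0, Peggy=5
Event 4 (Peggy -> Frank, 4): Peggy: 5 -> 1, Frank: 0 -> 4. State: Victor=0, Frank=4, Peggy=1
Event 5 (Frank -> Victor, 1): Frank: 4 -> 3, Victor: 0 -> 1. State: Victor=1, Frank=3, Peggy=1
Event 6 (Frank -2): Frank: 3 -> 1. State: Victor=1, Frank=1, Peggy=1
Event 7 (Frank -> Peggy, 1): Frank: 1 -> 0, Peggy: 1 -> 2. State: Victor=1, Frank=0, Peggy=2
Event 8 (Victor -> Frank, 1): Victor: 1 -> 0, Frank: 0 -> 1. State: Victor=0, Frank=1, Peggy=2
Event 9 (Frank -1): Frank: 1 -> 0. State: Victor=0, Frank=0, Peggy=2
Event 10 (Peggy -> Frank, 2): Peggy: 2 -> 0, Frank: 0 -> 2. State: Victor=0, Frank=2, Peggy=0
Event 11 (Frank -> Victor, 1): Frank: 2 -> 1, Victor: 0 -> 1. State: Victor=1, Frank=1, Peggy=0
Event 12 (Victor +3): Victor: 1 -> 4. State: Victor=4, Frank=1, Peggy=0

Peggy's final count: 0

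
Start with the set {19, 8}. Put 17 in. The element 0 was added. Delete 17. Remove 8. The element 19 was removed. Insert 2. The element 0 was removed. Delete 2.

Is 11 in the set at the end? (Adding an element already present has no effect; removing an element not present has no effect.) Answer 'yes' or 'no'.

Tracking the set through each operation:
Start: {19, 8}
Event 1 (add 17): added. Set: {17, 19, 8}
Event 2 (add 0): added. Set: {0, 17, 19, 8}
Event 3 (remove 17): removed. Set: {0, 19, 8}
Event 4 (remove 8): removed. Set: {0, 19}
Event 5 (remove 19): removed. Set: {0}
Event 6 (add 2): added. Set: {0, 2}
Event 7 (remove 0): removed. Set: {2}
Event 8 (remove 2): removed. Set: {}

Final set: {} (size 0)
11 is NOT in the final set.

Answer: no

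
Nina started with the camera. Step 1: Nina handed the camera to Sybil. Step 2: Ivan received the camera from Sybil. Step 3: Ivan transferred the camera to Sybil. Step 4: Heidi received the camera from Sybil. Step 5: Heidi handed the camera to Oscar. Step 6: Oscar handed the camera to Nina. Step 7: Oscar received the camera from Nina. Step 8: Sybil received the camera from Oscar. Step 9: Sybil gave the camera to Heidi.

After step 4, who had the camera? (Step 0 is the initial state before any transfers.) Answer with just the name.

Tracking the camera holder through step 4:
After step 0 (start): Nina
After step 1: Sybil
After step 2: Ivan
After step 3: Sybil
After step 4: Heidi

At step 4, the holder is Heidi.

Answer: Heidi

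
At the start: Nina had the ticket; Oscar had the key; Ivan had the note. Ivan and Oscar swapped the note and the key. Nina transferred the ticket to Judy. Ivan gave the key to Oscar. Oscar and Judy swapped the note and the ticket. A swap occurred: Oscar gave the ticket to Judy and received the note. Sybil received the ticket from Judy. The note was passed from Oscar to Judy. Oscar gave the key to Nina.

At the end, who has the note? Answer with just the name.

Answer: Judy

Derivation:
Tracking all object holders:
Start: ticket:Nina, key:Oscar, note:Ivan
Event 1 (swap note<->key: now note:Oscar, key:Ivan). State: ticket:Nina, key:Ivan, note:Oscar
Event 2 (give ticket: Nina -> Judy). State: ticket:Judy, key:Ivan, note:Oscar
Event 3 (give key: Ivan -> Oscar). State: ticket:Judy, key:Oscar, note:Oscar
Event 4 (swap note<->ticket: now note:Judy, ticket:Oscar). State: ticket:Oscar, key:Oscar, note:Judy
Event 5 (swap ticket<->note: now ticket:Judy, note:Oscar). State: ticket:Judy, key:Oscar, note:Oscar
Event 6 (give ticket: Judy -> Sybil). State: ticket:Sybil, key:Oscar, note:Oscar
Event 7 (give note: Oscar -> Judy). State: ticket:Sybil, key:Oscar, note:Judy
Event 8 (give key: Oscar -> Nina). State: ticket:Sybil, key:Nina, note:Judy

Final state: ticket:Sybil, key:Nina, note:Judy
The note is held by Judy.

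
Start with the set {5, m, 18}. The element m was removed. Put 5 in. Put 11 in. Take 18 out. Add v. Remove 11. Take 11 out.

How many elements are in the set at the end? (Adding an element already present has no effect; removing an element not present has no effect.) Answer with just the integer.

Answer: 2

Derivation:
Tracking the set through each operation:
Start: {18, 5, m}
Event 1 (remove m): removed. Set: {18, 5}
Event 2 (add 5): already present, no change. Set: {18, 5}
Event 3 (add 11): added. Set: {11, 18, 5}
Event 4 (remove 18): removed. Set: {11, 5}
Event 5 (add v): added. Set: {11, 5, v}
Event 6 (remove 11): removed. Set: {5, v}
Event 7 (remove 11): not present, no change. Set: {5, v}

Final set: {5, v} (size 2)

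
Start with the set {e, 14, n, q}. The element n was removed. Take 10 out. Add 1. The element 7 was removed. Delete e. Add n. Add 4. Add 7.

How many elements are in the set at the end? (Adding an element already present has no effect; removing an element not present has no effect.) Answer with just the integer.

Answer: 6

Derivation:
Tracking the set through each operation:
Start: {14, e, n, q}
Event 1 (remove n): removed. Set: {14, e, q}
Event 2 (remove 10): not present, no change. Set: {14, e, q}
Event 3 (add 1): added. Set: {1, 14, e, q}
Event 4 (remove 7): not present, no change. Set: {1, 14, e, q}
Event 5 (remove e): removed. Set: {1, 14, q}
Event 6 (add n): added. Set: {1, 14, n, q}
Event 7 (add 4): added. Set: {1, 14, 4, n, q}
Event 8 (add 7): added. Set: {1, 14, 4, 7, n, q}

Final set: {1, 14, 4, 7, n, q} (size 6)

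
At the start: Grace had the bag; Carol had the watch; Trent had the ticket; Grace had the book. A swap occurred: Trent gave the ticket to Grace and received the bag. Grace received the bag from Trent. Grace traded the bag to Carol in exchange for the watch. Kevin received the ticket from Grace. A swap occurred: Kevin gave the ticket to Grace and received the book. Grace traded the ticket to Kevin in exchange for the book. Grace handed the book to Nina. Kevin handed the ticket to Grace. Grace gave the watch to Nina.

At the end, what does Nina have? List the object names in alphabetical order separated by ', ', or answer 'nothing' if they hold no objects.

Answer: book, watch

Derivation:
Tracking all object holders:
Start: bag:Grace, watch:Carol, ticket:Trent, book:Grace
Event 1 (swap ticket<->bag: now ticket:Grace, bag:Trent). State: bag:Trent, watch:Carol, ticket:Grace, book:Grace
Event 2 (give bag: Trent -> Grace). State: bag:Grace, watch:Carol, ticket:Grace, book:Grace
Event 3 (swap bag<->watch: now bag:Carol, watch:Grace). State: bag:Carol, watch:Grace, ticket:Grace, book:Grace
Event 4 (give ticket: Grace -> Kevin). State: bag:Carol, watch:Grace, ticket:Kevin, book:Grace
Event 5 (swap ticket<->book: now ticket:Grace, book:Kevin). State: bag:Carol, watch:Grace, ticket:Grace, book:Kevin
Event 6 (swap ticket<->book: now ticket:Kevin, book:Grace). State: bag:Carol, watch:Grace, ticket:Kevin, book:Grace
Event 7 (give book: Grace -> Nina). State: bag:Carol, watch:Grace, ticket:Kevin, book:Nina
Event 8 (give ticket: Kevin -> Grace). State: bag:Carol, watch:Grace, ticket:Grace, book:Nina
Event 9 (give watch: Grace -> Nina). State: bag:Carol, watch:Nina, ticket:Grace, book:Nina

Final state: bag:Carol, watch:Nina, ticket:Grace, book:Nina
Nina holds: book, watch.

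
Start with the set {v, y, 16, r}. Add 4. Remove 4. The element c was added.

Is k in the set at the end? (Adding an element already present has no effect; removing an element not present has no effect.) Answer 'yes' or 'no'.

Answer: no

Derivation:
Tracking the set through each operation:
Start: {16, r, v, y}
Event 1 (add 4): added. Set: {16, 4, r, v, y}
Event 2 (remove 4): removed. Set: {16, r, v, y}
Event 3 (add c): added. Set: {16, c, r, v, y}

Final set: {16, c, r, v, y} (size 5)
k is NOT in the final set.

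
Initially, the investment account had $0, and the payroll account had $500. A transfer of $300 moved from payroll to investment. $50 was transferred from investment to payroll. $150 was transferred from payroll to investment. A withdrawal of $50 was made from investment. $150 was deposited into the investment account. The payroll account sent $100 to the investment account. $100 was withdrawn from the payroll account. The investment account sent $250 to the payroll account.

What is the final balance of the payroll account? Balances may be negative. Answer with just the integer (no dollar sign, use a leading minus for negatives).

Answer: 150

Derivation:
Tracking account balances step by step:
Start: investment=0, payroll=500
Event 1 (transfer 300 payroll -> investment): payroll: 500 - 300 = 200, investment: 0 + 300 = 300. Balances: investment=300, payroll=200
Event 2 (transfer 50 investment -> payroll): investment: 300 - 50 = 250, payroll: 200 + 50 = 250. Balances: investment=250, payroll=250
Event 3 (transfer 150 payroll -> investment): payroll: 250 - 150 = 100, investment: 250 + 150 = 400. Balances: investment=400, payroll=100
Event 4 (withdraw 50 from investment): investment: 400 - 50 = 350. Balances: investment=350, payroll=100
Event 5 (deposit 150 to investment): investment: 350 + 150 = 500. Balances: investment=500, payroll=100
Event 6 (transfer 100 payroll -> investment): payroll: 100 - 100 = 0, investment: 500 + 100 = 600. Balances: investment=600, payroll=0
Event 7 (withdraw 100 from payroll): payroll: 0 - 100 = -100. Balances: investment=600, payroll=-100
Event 8 (transfer 250 investment -> payroll): investment: 600 - 250 = 350, payroll: -100 + 250 = 150. Balances: investment=350, payroll=150

Final balance of payroll: 150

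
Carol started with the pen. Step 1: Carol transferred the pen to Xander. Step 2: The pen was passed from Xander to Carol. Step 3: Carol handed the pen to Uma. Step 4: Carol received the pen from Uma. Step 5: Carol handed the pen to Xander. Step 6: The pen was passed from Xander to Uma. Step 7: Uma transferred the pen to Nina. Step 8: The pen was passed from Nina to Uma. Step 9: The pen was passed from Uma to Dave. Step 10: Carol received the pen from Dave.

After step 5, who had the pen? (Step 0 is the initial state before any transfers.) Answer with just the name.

Answer: Xander

Derivation:
Tracking the pen holder through step 5:
After step 0 (start): Carol
After step 1: Xander
After step 2: Carol
After step 3: Uma
After step 4: Carol
After step 5: Xander

At step 5, the holder is Xander.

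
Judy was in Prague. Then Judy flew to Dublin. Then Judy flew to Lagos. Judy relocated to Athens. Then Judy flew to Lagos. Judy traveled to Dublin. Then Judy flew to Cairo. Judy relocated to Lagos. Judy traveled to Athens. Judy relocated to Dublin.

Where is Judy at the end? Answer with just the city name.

Answer: Dublin

Derivation:
Tracking Judy's location:
Start: Judy is in Prague.
After move 1: Prague -> Dublin. Judy is in Dublin.
After move 2: Dublin -> Lagos. Judy is in Lagos.
After move 3: Lagos -> Athens. Judy is in Athens.
After move 4: Athens -> Lagos. Judy is in Lagos.
After move 5: Lagos -> Dublin. Judy is in Dublin.
After move 6: Dublin -> Cairo. Judy is in Cairo.
After move 7: Cairo -> Lagos. Judy is in Lagos.
After move 8: Lagos -> Athens. Judy is in Athens.
After move 9: Athens -> Dublin. Judy is in Dublin.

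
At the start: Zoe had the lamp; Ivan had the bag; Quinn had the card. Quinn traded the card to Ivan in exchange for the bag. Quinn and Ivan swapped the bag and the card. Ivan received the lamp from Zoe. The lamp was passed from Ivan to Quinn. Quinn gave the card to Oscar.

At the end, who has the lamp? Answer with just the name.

Tracking all object holders:
Start: lamp:Zoe, bag:Ivan, card:Quinn
Event 1 (swap card<->bag: now card:Ivan, bag:Quinn). State: lamp:Zoe, bag:Quinn, card:Ivan
Event 2 (swap bag<->card: now bag:Ivan, card:Quinn). State: lamp:Zoe, bag:Ivan, card:Quinn
Event 3 (give lamp: Zoe -> Ivan). State: lamp:Ivan, bag:Ivan, card:Quinn
Event 4 (give lamp: Ivan -> Quinn). State: lamp:Quinn, bag:Ivan, card:Quinn
Event 5 (give card: Quinn -> Oscar). State: lamp:Quinn, bag:Ivan, card:Oscar

Final state: lamp:Quinn, bag:Ivan, card:Oscar
The lamp is held by Quinn.

Answer: Quinn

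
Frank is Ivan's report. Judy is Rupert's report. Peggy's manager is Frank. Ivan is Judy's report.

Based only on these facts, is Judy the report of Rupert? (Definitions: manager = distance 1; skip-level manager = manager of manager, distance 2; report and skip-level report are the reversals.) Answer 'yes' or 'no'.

Reconstructing the manager chain from the given facts:
  Rupert -> Judy -> Ivan -> Frank -> Peggy
(each arrow means 'manager of the next')
Positions in the chain (0 = top):
  position of Rupert: 0
  position of Judy: 1
  position of Ivan: 2
  position of Frank: 3
  position of Peggy: 4

Judy is at position 1, Rupert is at position 0; signed distance (j - i) = -1.
'report' requires j - i = -1. Actual distance is -1, so the relation HOLDS.

Answer: yes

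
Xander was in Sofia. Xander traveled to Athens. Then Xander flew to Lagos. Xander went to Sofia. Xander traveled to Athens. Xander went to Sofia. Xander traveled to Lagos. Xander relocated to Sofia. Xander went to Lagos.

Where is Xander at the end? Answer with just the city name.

Answer: Lagos

Derivation:
Tracking Xander's location:
Start: Xander is in Sofia.
After move 1: Sofia -> Athens. Xander is in Athens.
After move 2: Athens -> Lagos. Xander is in Lagos.
After move 3: Lagos -> Sofia. Xander is in Sofia.
After move 4: Sofia -> Athens. Xander is in Athens.
After move 5: Athens -> Sofia. Xander is in Sofia.
After move 6: Sofia -> Lagos. Xander is in Lagos.
After move 7: Lagos -> Sofia. Xander is in Sofia.
After move 8: Sofia -> Lagos. Xander is in Lagos.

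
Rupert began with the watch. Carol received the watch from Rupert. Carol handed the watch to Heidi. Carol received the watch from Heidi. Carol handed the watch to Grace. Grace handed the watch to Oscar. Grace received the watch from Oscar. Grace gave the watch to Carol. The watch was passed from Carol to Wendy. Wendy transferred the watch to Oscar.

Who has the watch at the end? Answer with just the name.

Answer: Oscar

Derivation:
Tracking the watch through each event:
Start: Rupert has the watch.
After event 1: Carol has the watch.
After event 2: Heidi has the watch.
After event 3: Carol has the watch.
After event 4: Grace has the watch.
After event 5: Oscar has the watch.
After event 6: Grace has the watch.
After event 7: Carol has the watch.
After event 8: Wendy has the watch.
After event 9: Oscar has the watch.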